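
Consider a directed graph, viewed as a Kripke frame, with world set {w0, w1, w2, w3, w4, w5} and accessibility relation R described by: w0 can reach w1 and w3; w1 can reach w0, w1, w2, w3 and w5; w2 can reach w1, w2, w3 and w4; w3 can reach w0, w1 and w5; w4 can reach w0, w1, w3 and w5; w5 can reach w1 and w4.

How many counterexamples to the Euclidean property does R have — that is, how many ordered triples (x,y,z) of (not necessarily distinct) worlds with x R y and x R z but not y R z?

Enumerating: (w0,w3,w3), (w1,w0,w0), (w1,w0,w2), (w1,w0,w5), (w1,w2,w0), (w1,w2,w5), (w1,w3,w2), (w1,w3,w3), (w1,w5,w0), (w1,w5,w2), (w1,w5,w3), (w1,w5,w5), … and 18 more.
Total: 30.

30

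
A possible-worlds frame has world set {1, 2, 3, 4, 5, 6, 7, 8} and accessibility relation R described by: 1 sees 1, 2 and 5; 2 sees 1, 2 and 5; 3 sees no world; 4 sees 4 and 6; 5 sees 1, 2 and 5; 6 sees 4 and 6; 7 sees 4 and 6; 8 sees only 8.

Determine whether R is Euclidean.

Euclidean: yes — any two successors of a common world are R-related.

Yes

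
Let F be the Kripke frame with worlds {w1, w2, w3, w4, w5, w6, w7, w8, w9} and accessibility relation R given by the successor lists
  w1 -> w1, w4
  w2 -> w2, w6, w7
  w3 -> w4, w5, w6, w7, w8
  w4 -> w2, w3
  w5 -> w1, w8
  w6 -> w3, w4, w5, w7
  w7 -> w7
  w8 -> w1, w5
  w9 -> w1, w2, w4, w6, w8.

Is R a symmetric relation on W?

Symmetric: no — w1 R w4 but not w4 R w1.

No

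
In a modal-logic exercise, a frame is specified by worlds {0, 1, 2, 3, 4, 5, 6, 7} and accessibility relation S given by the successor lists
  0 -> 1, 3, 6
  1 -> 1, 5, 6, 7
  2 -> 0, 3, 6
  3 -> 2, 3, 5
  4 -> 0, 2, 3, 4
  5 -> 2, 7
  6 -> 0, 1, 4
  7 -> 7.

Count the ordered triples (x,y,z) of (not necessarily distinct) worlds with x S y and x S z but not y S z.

38

Enumerating: (0,1,3), (0,3,1), (0,3,6), (0,6,3), (0,6,6), (1,5,1), (1,5,5), (1,5,6), (1,6,5), (1,6,6), (1,6,7), (1,7,1), … and 26 more.
Total: 38.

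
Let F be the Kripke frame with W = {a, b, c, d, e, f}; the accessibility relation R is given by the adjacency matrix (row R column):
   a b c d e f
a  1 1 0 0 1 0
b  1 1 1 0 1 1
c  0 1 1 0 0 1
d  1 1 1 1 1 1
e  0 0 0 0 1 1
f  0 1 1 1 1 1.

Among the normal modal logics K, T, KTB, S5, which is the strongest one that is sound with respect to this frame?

T

Reflexive (axiom T): yes — every world is R-related to itself.
Symmetric (axiom B): no — a R e but not e R a.
Euclidean (axiom 5): no — a R e and a R b, but not e R b.
So F validates K, T; KTB would additionally require R to be symmetric. The strongest is T.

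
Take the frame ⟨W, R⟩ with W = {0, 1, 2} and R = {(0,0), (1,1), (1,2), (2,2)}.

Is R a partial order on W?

Reflexive: yes — every world is R-related to itself.
Transitive: yes — every two-step R-path is closed by a direct edge.
Antisymmetric: yes — no distinct pair is related both ways.
So R is a partial order.

Yes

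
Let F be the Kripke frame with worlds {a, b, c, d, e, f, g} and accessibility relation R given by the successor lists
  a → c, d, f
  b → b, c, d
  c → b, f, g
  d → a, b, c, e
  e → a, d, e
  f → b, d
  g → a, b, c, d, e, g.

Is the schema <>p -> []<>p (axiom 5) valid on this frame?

By correspondence theory, 5 is valid on a frame iff R is Euclidean.
Euclidean: no — a R c and a R d, but not c R d.

No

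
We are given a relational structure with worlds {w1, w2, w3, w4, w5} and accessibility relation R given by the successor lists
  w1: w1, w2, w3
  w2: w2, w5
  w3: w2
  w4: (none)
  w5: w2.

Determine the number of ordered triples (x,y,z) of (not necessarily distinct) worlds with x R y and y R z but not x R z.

3

Enumerating: (w1,w2,w5), (w3,w2,w5), (w5,w2,w5).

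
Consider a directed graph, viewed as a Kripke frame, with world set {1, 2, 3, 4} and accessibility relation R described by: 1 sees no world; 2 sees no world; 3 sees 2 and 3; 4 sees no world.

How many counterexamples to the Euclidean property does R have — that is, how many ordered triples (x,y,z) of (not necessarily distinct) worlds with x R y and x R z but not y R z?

Enumerating: (3,2,2), (3,2,3).

2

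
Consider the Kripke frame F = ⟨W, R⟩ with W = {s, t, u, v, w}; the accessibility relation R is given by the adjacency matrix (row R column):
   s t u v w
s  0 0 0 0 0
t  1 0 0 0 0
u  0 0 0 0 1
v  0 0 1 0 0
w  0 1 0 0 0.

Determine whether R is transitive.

Transitive: no — u R w and w R t, but not u R t.

No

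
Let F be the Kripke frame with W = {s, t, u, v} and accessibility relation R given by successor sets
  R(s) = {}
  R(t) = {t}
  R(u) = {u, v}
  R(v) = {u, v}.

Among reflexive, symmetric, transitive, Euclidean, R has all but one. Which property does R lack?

reflexive

Reflexive: no — s is not related to itself.
Symmetric: yes — every pair in R has its reverse in R.
Transitive: yes — every two-step R-path is closed by a direct edge.
Euclidean: yes — any two successors of a common world are R-related.
Only reflexive fails.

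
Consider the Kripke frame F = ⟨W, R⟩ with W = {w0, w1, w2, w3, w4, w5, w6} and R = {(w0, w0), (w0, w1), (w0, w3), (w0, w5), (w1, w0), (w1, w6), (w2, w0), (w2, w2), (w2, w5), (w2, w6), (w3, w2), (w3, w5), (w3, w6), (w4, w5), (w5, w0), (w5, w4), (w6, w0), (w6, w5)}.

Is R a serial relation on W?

Yes

Serial: yes — every world has a successor (e.g. w0 R w0).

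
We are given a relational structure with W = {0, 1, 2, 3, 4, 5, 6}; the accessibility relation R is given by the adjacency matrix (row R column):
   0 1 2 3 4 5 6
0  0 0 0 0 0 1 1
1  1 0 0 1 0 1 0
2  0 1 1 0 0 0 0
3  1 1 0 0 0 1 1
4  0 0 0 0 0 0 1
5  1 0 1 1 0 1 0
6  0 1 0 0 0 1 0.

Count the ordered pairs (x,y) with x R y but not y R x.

Enumerating: (0,6), (1,0), (1,5), (2,1), (3,0), (3,6), (4,6), (5,2), (6,1), (6,5).

10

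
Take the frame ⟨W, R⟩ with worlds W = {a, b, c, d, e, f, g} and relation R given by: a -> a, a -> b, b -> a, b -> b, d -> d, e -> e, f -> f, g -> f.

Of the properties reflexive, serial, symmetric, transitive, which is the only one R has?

transitive

Reflexive: no — c is not related to itself.
Serial: no — c has no R-successor.
Symmetric: no — g R f but not f R g.
Transitive: yes — every two-step R-path is closed by a direct edge.
Only transitive holds.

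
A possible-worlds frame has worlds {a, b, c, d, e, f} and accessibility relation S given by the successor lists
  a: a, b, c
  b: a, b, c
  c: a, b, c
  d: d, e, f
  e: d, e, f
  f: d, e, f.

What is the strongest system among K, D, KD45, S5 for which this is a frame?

S5

Serial (axiom D): yes — every world has a successor (e.g. a S a).
Transitive (axiom 4): yes — every two-step S-path is closed by a direct edge.
Euclidean (axiom 5): yes — any two successors of a common world are S-related.
Reflexive (axiom T): yes — every world is S-related to itself.
So F validates K, D, KD45, S5. The strongest is S5.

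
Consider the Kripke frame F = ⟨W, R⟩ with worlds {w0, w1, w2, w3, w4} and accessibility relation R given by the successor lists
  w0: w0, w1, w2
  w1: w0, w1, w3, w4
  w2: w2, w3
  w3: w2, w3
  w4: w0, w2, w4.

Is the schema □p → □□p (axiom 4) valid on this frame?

No

The schema 4 characterises exactly the transitive frames.
Transitive: no — w0 R w1 and w1 R w3, but not w0 R w3.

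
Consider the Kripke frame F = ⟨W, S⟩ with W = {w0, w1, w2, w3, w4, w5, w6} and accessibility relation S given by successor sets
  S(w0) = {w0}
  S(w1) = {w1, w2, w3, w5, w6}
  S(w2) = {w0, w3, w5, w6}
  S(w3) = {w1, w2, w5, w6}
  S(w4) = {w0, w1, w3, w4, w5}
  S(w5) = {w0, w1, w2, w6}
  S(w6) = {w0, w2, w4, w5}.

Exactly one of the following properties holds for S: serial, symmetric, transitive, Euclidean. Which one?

serial

Serial: yes — every world has a successor (e.g. w0 S w0).
Symmetric: no — w1 S w2 but not w2 S w1.
Transitive: no — w1 S w2 and w2 S w0, but not w1 S w0.
Euclidean: no — w1 S w5 and w1 S w3, but not w5 S w3.
Only serial holds.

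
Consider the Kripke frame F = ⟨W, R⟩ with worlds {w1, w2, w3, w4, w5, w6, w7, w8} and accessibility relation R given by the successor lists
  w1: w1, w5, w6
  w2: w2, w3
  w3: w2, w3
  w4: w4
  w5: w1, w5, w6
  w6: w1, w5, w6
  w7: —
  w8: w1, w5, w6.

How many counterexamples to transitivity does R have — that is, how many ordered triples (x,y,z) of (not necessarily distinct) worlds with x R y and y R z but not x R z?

0

R is transitive; there are no such tuples.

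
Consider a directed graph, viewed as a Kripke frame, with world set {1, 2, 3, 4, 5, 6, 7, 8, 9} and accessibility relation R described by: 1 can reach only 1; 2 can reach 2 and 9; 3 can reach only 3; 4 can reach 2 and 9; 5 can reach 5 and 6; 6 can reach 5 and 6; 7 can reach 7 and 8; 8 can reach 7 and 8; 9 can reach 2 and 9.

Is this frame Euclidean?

Euclidean: yes — any two successors of a common world are R-related.

Yes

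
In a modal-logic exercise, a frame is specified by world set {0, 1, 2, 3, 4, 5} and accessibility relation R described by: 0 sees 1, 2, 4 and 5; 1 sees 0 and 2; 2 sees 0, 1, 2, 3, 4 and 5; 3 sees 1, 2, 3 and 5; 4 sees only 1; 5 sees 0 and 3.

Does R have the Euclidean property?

No

Euclidean: no — 0 R 1 and 0 R 4, but not 1 R 4.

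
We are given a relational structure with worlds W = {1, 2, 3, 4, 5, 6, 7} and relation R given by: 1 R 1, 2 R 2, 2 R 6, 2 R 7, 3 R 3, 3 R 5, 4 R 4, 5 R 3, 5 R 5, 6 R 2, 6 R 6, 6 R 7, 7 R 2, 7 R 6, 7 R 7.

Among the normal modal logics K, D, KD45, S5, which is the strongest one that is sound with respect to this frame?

Serial (axiom D): yes — every world has a successor (e.g. 1 R 1).
Transitive (axiom 4): yes — every two-step R-path is closed by a direct edge.
Euclidean (axiom 5): yes — any two successors of a common world are R-related.
Reflexive (axiom T): yes — every world is R-related to itself.
So F validates K, D, KD45, S5. The strongest is S5.

S5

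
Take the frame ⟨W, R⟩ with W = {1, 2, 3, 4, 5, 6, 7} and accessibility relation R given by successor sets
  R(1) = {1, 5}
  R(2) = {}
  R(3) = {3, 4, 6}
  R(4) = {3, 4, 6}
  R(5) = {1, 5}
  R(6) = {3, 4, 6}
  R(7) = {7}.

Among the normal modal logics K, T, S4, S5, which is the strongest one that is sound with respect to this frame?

K

Reflexive (axiom T): no — 2 is not related to itself.
Transitive (axiom 4): yes — every two-step R-path is closed by a direct edge.
Euclidean (axiom 5): yes — any two successors of a common world are R-related.
So F validates K; T would additionally require R to be reflexive. The strongest is K.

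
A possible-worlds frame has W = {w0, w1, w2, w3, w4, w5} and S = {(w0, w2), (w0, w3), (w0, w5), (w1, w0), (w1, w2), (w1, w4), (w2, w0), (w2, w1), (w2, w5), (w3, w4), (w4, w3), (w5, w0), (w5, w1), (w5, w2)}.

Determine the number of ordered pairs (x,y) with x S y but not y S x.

Enumerating: (w0,w3), (w1,w0), (w1,w4), (w5,w1).

4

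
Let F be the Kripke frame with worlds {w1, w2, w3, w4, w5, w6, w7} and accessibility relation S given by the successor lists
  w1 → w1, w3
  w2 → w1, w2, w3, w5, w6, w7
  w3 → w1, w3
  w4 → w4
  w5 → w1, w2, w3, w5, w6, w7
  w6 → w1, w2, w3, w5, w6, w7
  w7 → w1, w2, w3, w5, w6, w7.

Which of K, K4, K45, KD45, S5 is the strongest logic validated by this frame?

K4

Transitive (axiom 4): yes — every two-step S-path is closed by a direct edge.
Euclidean (axiom 5): no — w2 S w1 and w2 S w5, but not w1 S w5.
Serial (axiom D): yes — every world has a successor (e.g. w1 S w1).
Reflexive (axiom T): yes — every world is S-related to itself.
So F validates K, K4; K45 would additionally require S to be Euclidean. The strongest is K4.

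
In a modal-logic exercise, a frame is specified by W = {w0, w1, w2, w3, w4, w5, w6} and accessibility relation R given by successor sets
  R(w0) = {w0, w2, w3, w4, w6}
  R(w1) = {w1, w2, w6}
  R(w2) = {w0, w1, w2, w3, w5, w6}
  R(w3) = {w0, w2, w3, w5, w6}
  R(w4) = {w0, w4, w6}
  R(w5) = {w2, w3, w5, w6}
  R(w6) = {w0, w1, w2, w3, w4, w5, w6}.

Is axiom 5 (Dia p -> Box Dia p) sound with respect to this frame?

No

The schema 5 characterises exactly the Euclidean frames.
Euclidean: no — w0 R w2 and w0 R w4, but not w2 R w4.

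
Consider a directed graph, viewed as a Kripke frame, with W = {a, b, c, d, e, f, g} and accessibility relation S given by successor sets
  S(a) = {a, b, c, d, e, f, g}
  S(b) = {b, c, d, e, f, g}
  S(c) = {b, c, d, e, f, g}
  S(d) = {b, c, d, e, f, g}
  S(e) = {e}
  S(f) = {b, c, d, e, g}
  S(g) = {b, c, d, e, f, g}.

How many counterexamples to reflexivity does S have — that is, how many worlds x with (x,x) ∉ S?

1

Enumerating: f.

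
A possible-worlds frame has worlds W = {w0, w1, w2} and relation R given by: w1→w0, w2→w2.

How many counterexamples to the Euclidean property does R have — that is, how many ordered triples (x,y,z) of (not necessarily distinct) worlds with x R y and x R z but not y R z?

1

Enumerating: (w1,w0,w0).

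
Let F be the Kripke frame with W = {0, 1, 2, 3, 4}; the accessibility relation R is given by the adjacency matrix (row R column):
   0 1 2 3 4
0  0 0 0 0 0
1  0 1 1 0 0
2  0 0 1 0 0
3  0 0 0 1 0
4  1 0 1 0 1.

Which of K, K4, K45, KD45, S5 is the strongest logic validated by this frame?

K4

Transitive (axiom 4): yes — every two-step R-path is closed by a direct edge.
Euclidean (axiom 5): no — 4 R 0 and 4 R 2, but not 0 R 2.
Serial (axiom D): no — 0 has no R-successor.
Reflexive (axiom T): no — 0 is not related to itself.
So F validates K, K4; K45 would additionally require R to be Euclidean. The strongest is K4.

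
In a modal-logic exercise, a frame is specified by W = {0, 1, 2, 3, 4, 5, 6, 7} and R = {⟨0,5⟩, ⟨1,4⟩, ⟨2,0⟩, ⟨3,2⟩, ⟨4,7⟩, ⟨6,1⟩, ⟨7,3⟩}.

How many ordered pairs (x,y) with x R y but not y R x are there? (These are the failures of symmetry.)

Enumerating: (0,5), (1,4), (2,0), (3,2), (4,7), (6,1), (7,3).

7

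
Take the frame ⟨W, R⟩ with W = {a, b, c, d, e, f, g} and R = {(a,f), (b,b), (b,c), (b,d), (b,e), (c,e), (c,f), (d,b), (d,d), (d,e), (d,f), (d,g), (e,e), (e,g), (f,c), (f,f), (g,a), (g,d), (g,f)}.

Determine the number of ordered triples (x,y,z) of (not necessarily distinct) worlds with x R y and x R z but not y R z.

Enumerating: (b,c,b), (b,c,c), (b,c,d), (b,d,c), (b,e,b), (b,e,c), (b,e,d), (c,e,f), (c,f,e), (d,b,f), (d,b,g), (d,e,b), … and 17 more.
Total: 29.

29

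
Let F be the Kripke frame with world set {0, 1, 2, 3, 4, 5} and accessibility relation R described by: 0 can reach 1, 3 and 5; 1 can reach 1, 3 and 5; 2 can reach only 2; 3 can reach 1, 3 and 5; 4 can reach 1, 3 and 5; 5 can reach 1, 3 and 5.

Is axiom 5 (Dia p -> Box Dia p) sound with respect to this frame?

Yes

Axiom 5 corresponds to the accessibility relation being Euclidean.
Euclidean: yes — any two successors of a common world are R-related.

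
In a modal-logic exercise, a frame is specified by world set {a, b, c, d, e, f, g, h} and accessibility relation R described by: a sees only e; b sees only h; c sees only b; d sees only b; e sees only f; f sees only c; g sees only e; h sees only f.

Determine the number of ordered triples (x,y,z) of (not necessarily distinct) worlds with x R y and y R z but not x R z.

Enumerating: (a,e,f), (b,h,f), (c,b,h), (d,b,h), (e,f,c), (f,c,b), (g,e,f), (h,f,c).

8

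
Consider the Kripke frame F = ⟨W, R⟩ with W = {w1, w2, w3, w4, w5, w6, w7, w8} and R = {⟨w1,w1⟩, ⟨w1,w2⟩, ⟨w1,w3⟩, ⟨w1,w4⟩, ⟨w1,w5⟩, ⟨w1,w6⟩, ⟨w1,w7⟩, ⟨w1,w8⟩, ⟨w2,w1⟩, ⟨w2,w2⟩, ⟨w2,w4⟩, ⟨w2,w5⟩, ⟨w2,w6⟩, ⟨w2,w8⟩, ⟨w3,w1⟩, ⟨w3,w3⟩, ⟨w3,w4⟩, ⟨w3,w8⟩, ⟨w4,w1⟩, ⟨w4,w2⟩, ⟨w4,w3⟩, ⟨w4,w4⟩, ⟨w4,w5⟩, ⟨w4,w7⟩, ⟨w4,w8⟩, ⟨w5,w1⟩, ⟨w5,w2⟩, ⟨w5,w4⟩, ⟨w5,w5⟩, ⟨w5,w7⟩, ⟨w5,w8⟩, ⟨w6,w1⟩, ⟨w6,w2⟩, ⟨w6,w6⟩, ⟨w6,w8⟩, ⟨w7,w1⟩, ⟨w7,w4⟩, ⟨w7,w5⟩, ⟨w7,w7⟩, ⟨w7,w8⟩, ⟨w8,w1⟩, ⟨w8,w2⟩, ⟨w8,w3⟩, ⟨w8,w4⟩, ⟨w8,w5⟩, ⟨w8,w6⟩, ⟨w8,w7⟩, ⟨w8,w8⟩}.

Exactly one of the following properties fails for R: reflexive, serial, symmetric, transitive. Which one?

Reflexive: yes — every world is R-related to itself.
Serial: yes — every world has a successor (e.g. w1 R w1).
Symmetric: yes — every pair in R has its reverse in R.
Transitive: no — w2 R w1 and w1 R w3, but not w2 R w3.
Only transitive fails.

transitive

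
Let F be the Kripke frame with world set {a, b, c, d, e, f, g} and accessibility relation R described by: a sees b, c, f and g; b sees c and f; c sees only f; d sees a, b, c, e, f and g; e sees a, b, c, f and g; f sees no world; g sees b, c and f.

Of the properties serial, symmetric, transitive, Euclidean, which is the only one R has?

transitive

Serial: no — f has no R-successor.
Symmetric: no — a R b but not b R a.
Transitive: yes — every two-step R-path is closed by a direct edge.
Euclidean: no — a R b and a R g, but not b R g.
Only transitive holds.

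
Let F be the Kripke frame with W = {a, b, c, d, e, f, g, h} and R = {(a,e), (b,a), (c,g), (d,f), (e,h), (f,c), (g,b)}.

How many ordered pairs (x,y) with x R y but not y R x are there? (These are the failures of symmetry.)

Enumerating: (a,e), (b,a), (c,g), (d,f), (e,h), (f,c), (g,b).

7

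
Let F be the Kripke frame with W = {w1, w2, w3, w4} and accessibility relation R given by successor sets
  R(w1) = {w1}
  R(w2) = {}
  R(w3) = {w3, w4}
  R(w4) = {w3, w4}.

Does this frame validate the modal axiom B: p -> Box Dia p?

Yes

Axiom B corresponds to the accessibility relation being symmetric.
Symmetric: yes — every pair in R has its reverse in R.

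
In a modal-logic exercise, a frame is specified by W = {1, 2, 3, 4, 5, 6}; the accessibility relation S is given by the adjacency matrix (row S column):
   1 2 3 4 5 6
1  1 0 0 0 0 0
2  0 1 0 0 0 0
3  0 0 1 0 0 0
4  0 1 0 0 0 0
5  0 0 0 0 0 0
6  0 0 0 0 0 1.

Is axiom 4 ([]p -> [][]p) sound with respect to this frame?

The schema 4 characterises exactly the transitive frames.
Transitive: yes — every two-step S-path is closed by a direct edge.

Yes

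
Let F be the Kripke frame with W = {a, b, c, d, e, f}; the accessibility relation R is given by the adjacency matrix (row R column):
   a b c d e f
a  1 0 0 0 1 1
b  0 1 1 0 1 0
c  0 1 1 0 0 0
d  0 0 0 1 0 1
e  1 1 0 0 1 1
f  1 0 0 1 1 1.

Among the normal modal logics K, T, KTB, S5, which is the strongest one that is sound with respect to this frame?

Reflexive (axiom T): yes — every world is R-related to itself.
Symmetric (axiom B): yes — every pair in R has its reverse in R.
Euclidean (axiom 5): no — b R c and b R e, but not c R e.
So F validates K, T, KTB; S5 would additionally require R to be Euclidean. The strongest is KTB.

KTB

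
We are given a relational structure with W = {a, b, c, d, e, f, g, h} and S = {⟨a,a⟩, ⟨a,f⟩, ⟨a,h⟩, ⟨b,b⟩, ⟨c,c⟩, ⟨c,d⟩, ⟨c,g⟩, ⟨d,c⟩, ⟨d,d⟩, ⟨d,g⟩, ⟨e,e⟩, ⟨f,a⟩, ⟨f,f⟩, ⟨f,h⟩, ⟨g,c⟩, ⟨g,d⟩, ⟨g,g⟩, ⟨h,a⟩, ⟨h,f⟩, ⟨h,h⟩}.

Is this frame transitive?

Yes

Transitive: yes — every two-step S-path is closed by a direct edge.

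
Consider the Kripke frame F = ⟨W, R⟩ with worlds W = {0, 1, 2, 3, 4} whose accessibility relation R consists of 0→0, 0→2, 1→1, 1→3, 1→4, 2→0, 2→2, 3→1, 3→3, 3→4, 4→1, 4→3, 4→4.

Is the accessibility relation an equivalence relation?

Reflexive: yes — every world is R-related to itself.
Symmetric: yes — every pair in R has its reverse in R.
Transitive: yes — every two-step R-path is closed by a direct edge.
So R is an equivalence relation.

Yes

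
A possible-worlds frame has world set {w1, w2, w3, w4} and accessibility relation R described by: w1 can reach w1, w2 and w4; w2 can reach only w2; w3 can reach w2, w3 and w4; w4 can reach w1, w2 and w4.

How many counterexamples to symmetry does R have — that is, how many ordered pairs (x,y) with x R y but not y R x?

Enumerating: (w1,w2), (w3,w2), (w3,w4), (w4,w2).

4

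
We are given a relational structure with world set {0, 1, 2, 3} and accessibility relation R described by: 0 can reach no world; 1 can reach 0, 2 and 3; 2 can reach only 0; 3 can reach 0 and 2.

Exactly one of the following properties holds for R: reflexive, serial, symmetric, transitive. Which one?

transitive

Reflexive: no — 0 is not related to itself.
Serial: no — 0 has no R-successor.
Symmetric: no — 1 R 0 but not 0 R 1.
Transitive: yes — every two-step R-path is closed by a direct edge.
Only transitive holds.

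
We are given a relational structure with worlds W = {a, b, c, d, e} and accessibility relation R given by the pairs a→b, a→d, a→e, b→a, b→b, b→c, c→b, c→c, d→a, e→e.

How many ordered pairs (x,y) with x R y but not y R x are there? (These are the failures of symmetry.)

Enumerating: (a,e).

1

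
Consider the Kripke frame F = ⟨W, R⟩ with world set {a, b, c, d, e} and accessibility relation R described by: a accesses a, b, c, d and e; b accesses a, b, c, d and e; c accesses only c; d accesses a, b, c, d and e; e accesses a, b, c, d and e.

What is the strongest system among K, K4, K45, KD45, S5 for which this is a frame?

K4

Transitive (axiom 4): yes — every two-step R-path is closed by a direct edge.
Euclidean (axiom 5): no — a R c and a R b, but not c R b.
Serial (axiom D): yes — every world has a successor (e.g. a R a).
Reflexive (axiom T): yes — every world is R-related to itself.
So F validates K, K4; K45 would additionally require R to be Euclidean. The strongest is K4.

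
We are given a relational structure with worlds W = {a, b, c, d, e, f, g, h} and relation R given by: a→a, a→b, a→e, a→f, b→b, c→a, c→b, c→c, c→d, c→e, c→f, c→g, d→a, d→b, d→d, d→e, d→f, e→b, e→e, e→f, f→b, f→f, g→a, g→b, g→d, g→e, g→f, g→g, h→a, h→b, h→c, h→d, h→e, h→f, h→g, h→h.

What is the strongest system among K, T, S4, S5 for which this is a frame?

S4

Reflexive (axiom T): yes — every world is R-related to itself.
Transitive (axiom 4): yes — every two-step R-path is closed by a direct edge.
Euclidean (axiom 5): no — a R b and a R e, but not b R e.
So F validates K, T, S4; S5 would additionally require R to be Euclidean. The strongest is S4.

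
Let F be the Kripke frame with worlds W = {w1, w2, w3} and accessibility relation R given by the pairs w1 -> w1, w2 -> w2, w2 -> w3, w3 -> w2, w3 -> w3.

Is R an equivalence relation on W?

Yes

Reflexive: yes — every world is R-related to itself.
Symmetric: yes — every pair in R has its reverse in R.
Transitive: yes — every two-step R-path is closed by a direct edge.
So R is an equivalence relation.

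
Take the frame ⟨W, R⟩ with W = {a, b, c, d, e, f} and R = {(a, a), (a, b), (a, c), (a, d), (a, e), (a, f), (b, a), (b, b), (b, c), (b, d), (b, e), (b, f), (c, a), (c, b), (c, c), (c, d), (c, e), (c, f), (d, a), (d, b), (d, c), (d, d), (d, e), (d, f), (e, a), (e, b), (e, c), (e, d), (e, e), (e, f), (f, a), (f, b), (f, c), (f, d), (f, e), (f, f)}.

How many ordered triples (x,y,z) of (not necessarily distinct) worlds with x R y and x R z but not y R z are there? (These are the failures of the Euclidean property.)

0

R is Euclidean; there are no such tuples.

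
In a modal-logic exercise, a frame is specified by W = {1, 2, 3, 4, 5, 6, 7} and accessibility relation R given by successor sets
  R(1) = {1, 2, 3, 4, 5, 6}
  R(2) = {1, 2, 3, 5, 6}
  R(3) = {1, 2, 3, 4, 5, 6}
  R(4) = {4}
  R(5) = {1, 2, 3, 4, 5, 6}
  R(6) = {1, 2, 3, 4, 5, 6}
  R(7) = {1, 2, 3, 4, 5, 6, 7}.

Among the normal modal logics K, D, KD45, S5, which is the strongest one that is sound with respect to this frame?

Serial (axiom D): yes — every world has a successor (e.g. 1 R 1).
Transitive (axiom 4): no — 2 R 1 and 1 R 4, but not 2 R 4.
Euclidean (axiom 5): no — 1 R 2 and 1 R 4, but not 2 R 4.
Reflexive (axiom T): yes — every world is R-related to itself.
So F validates K, D; KD45 would additionally require R to be Euclidean and transitive. The strongest is D.

D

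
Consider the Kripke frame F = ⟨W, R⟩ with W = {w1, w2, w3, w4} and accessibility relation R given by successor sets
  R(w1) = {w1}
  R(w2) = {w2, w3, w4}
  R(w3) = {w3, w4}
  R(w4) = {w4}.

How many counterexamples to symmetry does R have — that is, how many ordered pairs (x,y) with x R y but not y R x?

3

Enumerating: (w2,w3), (w2,w4), (w3,w4).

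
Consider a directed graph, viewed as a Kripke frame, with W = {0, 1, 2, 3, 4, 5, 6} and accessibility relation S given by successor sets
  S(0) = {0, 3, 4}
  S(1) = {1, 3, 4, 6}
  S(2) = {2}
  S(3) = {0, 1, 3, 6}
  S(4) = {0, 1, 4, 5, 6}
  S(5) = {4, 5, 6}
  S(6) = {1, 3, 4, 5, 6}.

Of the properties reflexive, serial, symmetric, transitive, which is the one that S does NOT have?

transitive

Reflexive: yes — every world is S-related to itself.
Serial: yes — every world has a successor (e.g. 0 S 0).
Symmetric: yes — every pair in S has its reverse in S.
Transitive: no — 0 S 3 and 3 S 1, but not 0 S 1.
Only transitive fails.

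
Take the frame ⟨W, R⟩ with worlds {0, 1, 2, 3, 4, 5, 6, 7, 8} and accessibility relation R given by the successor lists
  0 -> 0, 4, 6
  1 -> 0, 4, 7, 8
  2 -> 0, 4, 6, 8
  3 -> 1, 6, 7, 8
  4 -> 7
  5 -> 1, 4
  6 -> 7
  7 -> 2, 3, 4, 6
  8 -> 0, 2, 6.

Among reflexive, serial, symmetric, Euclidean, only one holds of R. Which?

serial

Reflexive: no — 1 is not related to itself.
Serial: yes — every world has a successor (e.g. 0 R 0).
Symmetric: no — 0 R 4 but not 4 R 0.
Euclidean: no — 0 R 4 and 0 R 6, but not 4 R 6.
Only serial holds.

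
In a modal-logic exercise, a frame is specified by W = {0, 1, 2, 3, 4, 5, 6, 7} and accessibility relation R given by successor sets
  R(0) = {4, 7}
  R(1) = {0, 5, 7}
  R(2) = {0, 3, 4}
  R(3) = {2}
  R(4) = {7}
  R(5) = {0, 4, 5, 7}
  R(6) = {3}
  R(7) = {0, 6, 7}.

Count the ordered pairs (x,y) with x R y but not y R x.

Enumerating: (0,4), (1,0), (1,5), (1,7), (2,0), (2,4), (4,7), (5,0), (5,4), (5,7), (6,3), (7,6).

12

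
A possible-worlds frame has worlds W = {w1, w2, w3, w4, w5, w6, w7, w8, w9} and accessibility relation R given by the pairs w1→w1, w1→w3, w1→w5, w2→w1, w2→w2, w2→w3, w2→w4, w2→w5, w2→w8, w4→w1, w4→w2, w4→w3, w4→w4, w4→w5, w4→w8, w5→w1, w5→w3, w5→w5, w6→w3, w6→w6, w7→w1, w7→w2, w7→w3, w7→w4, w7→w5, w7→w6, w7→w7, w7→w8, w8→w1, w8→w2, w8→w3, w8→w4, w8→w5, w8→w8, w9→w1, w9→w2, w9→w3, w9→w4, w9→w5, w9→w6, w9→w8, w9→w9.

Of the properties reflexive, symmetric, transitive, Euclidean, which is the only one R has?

transitive

Reflexive: no — w3 is not related to itself.
Symmetric: no — w1 R w3 but not w3 R w1.
Transitive: yes — every two-step R-path is closed by a direct edge.
Euclidean: no — w1 R w3 and w1 R w5, but not w3 R w5.
Only transitive holds.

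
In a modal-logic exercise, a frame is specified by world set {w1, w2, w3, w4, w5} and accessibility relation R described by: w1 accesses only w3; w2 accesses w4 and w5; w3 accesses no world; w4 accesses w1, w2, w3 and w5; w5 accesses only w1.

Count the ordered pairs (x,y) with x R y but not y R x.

6

Enumerating: (w1,w3), (w2,w5), (w4,w1), (w4,w3), (w4,w5), (w5,w1).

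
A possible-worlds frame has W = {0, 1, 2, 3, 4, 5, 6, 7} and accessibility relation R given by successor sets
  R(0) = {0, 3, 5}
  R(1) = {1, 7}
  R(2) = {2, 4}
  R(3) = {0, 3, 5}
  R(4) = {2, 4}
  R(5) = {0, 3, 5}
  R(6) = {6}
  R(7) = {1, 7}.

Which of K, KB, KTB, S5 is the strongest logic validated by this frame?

S5

Symmetric (axiom B): yes — every pair in R has its reverse in R.
Reflexive (axiom T): yes — every world is R-related to itself.
Euclidean (axiom 5): yes — any two successors of a common world are R-related.
So F validates K, KB, KTB, S5. The strongest is S5.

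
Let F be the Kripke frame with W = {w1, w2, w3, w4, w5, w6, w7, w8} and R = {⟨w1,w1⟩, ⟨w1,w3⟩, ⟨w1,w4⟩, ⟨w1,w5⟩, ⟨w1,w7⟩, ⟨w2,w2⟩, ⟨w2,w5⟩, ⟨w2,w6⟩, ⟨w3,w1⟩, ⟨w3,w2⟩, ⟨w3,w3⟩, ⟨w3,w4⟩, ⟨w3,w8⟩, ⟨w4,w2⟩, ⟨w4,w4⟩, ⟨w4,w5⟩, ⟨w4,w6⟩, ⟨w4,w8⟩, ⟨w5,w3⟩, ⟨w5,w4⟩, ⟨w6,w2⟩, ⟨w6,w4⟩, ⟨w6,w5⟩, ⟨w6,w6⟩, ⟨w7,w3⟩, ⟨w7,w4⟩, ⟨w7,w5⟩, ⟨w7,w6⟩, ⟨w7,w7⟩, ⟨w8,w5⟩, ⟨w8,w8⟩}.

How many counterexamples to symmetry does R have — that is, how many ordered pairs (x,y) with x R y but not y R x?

Enumerating: (w1,w4), (w1,w5), (w1,w7), (w2,w5), (w3,w2), (w3,w4), (w3,w8), (w4,w2), (w4,w8), (w5,w3), (w6,w5), (w7,w3), (w7,w4), (w7,w5), (w7,w6), (w8,w5).

16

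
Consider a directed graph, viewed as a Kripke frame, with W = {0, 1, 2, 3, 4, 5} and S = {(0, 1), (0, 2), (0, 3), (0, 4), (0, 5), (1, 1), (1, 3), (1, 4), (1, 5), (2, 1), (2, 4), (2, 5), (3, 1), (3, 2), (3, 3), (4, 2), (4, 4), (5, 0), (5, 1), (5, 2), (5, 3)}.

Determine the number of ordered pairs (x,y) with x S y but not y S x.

8

Enumerating: (0,1), (0,2), (0,3), (0,4), (1,4), (2,1), (3,2), (5,3).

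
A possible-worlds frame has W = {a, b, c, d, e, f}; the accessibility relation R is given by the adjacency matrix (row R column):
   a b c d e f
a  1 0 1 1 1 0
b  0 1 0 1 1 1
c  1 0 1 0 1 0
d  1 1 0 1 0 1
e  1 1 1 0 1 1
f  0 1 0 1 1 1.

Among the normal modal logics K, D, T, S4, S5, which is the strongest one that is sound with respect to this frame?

T

Serial (axiom D): yes — every world has a successor (e.g. a R a).
Reflexive (axiom T): yes — every world is R-related to itself.
Transitive (axiom 4): no — a R d and d R b, but not a R b.
Euclidean (axiom 5): no — a R c and a R d, but not c R d.
So F validates K, D, T; S4 would additionally require R to be transitive. The strongest is T.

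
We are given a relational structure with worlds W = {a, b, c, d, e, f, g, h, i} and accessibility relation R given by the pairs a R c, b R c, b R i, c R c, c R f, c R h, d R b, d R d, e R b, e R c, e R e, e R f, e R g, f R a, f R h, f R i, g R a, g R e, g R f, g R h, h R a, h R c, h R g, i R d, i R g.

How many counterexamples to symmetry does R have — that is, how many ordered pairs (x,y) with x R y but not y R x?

Enumerating: (a,c), (b,c), (b,i), (c,f), (d,b), (e,b), (e,c), (e,f), (f,a), (f,h), (f,i), (g,a), (g,f), (h,a), (i,d), (i,g).

16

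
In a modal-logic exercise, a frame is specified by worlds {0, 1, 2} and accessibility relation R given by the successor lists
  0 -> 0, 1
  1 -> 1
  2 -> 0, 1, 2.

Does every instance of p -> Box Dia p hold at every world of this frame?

By correspondence theory, B is valid on a frame iff R is symmetric.
Symmetric: no — 0 R 1 but not 1 R 0.

No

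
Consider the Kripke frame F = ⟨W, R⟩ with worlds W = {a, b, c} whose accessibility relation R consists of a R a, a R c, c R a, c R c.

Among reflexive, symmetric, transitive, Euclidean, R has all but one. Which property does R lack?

Reflexive: no — b is not related to itself.
Symmetric: yes — every pair in R has its reverse in R.
Transitive: yes — every two-step R-path is closed by a direct edge.
Euclidean: yes — any two successors of a common world are R-related.
Only reflexive fails.

reflexive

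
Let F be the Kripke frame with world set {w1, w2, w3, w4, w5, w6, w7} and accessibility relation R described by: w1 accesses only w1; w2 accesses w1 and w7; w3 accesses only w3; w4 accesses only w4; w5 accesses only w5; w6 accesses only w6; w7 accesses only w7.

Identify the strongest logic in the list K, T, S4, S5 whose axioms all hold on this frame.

Reflexive (axiom T): no — w2 is not related to itself.
Transitive (axiom 4): yes — every two-step R-path is closed by a direct edge.
Euclidean (axiom 5): no — w2 R w1 and w2 R w7, but not w1 R w7.
So F validates K; T would additionally require R to be reflexive. The strongest is K.

K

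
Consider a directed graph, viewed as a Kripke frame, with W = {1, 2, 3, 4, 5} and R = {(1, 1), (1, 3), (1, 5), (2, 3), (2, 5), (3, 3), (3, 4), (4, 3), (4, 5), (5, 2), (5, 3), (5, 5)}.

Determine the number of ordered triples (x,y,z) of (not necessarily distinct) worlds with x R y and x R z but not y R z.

Enumerating: (1,3,1), (1,3,5), (1,5,1), (2,3,5), (3,4,4), (4,3,5), (5,2,2), (5,3,2), (5,3,5).

9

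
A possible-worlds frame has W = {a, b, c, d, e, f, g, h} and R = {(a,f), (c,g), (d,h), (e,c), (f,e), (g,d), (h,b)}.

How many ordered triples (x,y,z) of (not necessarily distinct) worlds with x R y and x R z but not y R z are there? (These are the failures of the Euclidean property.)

Enumerating: (a,f,f), (c,g,g), (d,h,h), (e,c,c), (f,e,e), (g,d,d), (h,b,b).

7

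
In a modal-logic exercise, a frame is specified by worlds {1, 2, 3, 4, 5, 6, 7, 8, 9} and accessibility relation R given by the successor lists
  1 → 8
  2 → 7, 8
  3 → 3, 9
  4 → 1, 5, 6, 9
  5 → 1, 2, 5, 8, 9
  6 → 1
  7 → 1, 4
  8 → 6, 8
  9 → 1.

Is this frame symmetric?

Symmetric: no — 1 R 8 but not 8 R 1.

No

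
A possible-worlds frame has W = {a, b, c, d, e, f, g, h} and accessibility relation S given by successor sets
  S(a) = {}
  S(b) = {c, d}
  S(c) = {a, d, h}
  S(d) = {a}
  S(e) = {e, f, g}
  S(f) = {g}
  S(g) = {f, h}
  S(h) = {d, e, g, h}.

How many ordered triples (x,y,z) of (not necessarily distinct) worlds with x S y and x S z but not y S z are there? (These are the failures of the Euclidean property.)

Enumerating: (b,c,c), (b,d,c), (b,d,d), (c,a,a), (c,a,d), (c,a,h), (c,d,d), (c,d,h), (c,h,a), (d,a,a), (e,f,e), (e,f,f), … and 15 more.
Total: 27.

27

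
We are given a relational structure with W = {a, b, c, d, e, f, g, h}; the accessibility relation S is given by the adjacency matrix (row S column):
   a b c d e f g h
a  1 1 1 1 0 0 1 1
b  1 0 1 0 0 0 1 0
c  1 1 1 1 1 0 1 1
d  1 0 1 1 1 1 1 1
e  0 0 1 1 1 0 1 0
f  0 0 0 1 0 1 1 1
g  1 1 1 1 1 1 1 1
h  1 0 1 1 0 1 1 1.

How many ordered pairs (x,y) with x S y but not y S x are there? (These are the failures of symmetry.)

S is symmetric; there are no such tuples.

0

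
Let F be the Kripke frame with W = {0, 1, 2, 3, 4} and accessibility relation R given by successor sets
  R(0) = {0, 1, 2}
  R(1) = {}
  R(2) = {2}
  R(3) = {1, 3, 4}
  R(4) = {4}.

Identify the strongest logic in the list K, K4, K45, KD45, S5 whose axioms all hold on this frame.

Transitive (axiom 4): yes — every two-step R-path is closed by a direct edge.
Euclidean (axiom 5): no — 0 R 1 and 0 R 2, but not 1 R 2.
Serial (axiom D): no — 1 has no R-successor.
Reflexive (axiom T): no — 1 is not related to itself.
So F validates K, K4; K45 would additionally require R to be Euclidean. The strongest is K4.

K4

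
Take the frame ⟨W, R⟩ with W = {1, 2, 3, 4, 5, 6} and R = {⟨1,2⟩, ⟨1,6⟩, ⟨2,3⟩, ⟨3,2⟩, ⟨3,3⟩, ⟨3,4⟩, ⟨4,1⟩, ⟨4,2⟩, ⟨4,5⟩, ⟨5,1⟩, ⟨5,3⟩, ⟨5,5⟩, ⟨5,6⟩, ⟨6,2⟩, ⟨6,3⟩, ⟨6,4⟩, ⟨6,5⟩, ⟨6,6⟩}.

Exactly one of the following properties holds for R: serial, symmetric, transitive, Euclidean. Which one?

Serial: yes — every world has a successor (e.g. 1 R 2).
Symmetric: no — 1 R 2 but not 2 R 1.
Transitive: no — 1 R 2 and 2 R 3, but not 1 R 3.
Euclidean: no — 1 R 2 and 1 R 6, but not 2 R 6.
Only serial holds.

serial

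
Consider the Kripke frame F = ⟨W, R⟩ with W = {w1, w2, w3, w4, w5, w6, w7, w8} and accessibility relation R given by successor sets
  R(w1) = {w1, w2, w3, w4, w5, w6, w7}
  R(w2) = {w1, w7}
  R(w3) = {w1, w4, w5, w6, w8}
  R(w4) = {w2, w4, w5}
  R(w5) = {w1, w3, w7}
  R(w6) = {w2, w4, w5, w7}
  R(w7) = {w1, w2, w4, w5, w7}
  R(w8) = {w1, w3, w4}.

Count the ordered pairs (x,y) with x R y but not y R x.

13

Enumerating: (w1,w4), (w1,w6), (w3,w4), (w3,w6), (w4,w2), (w4,w5), (w6,w2), (w6,w4), (w6,w5), (w6,w7), (w7,w4), (w8,w1), (w8,w4).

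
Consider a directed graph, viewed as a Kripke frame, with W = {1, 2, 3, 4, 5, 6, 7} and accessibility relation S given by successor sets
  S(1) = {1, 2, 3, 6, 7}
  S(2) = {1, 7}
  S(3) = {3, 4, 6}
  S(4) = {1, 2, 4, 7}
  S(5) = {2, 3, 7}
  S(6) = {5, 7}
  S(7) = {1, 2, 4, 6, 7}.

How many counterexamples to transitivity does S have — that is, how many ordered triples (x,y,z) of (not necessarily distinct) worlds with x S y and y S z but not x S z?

Enumerating: (1,3,4), (1,6,5), (1,7,4), (2,1,2), (2,1,3), (2,1,6), (2,7,2), (2,7,4), (2,7,6), (3,4,1), (3,4,2), (3,4,7), … and 19 more.
Total: 31.

31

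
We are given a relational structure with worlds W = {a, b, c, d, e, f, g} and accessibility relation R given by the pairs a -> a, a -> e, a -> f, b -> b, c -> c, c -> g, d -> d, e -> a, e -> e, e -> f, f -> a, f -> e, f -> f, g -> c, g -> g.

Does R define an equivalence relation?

Yes

Reflexive: yes — every world is R-related to itself.
Symmetric: yes — every pair in R has its reverse in R.
Transitive: yes — every two-step R-path is closed by a direct edge.
So R is an equivalence relation.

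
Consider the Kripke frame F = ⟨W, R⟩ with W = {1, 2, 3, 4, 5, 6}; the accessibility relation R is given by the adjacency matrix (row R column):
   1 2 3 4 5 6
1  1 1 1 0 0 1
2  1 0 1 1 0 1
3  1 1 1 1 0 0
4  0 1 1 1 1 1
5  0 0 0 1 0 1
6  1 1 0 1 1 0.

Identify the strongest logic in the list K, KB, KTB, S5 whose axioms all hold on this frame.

KB

Symmetric (axiom B): yes — every pair in R has its reverse in R.
Reflexive (axiom T): no — 2 is not related to itself.
Euclidean (axiom 5): no — 1 R 3 and 1 R 6, but not 3 R 6.
So F validates K, KB; KTB would additionally require R to be reflexive. The strongest is KB.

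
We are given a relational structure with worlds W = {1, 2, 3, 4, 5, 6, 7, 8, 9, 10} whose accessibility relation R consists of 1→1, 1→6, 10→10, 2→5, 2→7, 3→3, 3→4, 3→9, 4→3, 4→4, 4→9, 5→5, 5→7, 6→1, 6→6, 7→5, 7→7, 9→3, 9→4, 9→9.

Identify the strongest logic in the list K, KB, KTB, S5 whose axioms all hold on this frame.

K

Symmetric (axiom B): no — 2 R 5 but not 5 R 2.
Reflexive (axiom T): no — 2 is not related to itself.
Euclidean (axiom 5): yes — any two successors of a common world are R-related.
So F validates K; KB would additionally require R to be symmetric. The strongest is K.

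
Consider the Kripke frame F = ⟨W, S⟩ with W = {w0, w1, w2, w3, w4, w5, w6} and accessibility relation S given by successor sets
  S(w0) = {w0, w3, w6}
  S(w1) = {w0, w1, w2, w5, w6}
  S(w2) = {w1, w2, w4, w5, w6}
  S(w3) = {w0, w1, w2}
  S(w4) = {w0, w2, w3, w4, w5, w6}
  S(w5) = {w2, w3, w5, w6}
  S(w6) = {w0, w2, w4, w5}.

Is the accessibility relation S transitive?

No

Transitive: no — w0 S w3 and w3 S w1, but not w0 S w1.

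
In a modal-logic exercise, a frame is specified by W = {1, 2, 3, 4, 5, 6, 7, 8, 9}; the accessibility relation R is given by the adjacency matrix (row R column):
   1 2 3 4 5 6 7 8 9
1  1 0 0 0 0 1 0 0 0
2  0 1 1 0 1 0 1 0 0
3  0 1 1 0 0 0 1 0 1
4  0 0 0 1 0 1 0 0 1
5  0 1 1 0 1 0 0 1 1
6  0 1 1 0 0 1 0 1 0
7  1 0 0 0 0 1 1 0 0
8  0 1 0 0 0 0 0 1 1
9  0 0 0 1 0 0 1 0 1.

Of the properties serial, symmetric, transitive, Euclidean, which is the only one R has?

Serial: yes — every world has a successor (e.g. 1 R 1).
Symmetric: no — 1 R 6 but not 6 R 1.
Transitive: no — 1 R 6 and 6 R 2, but not 1 R 2.
Euclidean: no — 2 R 3 and 2 R 5, but not 3 R 5.
Only serial holds.

serial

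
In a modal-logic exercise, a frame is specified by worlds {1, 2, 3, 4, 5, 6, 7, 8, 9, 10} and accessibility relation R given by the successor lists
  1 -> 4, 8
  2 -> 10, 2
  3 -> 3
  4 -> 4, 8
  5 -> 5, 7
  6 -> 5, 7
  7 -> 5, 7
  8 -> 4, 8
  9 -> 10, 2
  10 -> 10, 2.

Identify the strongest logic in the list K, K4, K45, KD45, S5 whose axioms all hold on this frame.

KD45

Transitive (axiom 4): yes — every two-step R-path is closed by a direct edge.
Euclidean (axiom 5): yes — any two successors of a common world are R-related.
Serial (axiom D): yes — every world has a successor (e.g. 1 R 4).
Reflexive (axiom T): no — 1 is not related to itself.
So F validates K, K4, K45, KD45; S5 would additionally require R to be reflexive. The strongest is KD45.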